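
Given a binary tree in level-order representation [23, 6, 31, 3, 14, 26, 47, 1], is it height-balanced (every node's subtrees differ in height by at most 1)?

Tree (level-order array): [23, 6, 31, 3, 14, 26, 47, 1]
Definition: a tree is height-balanced if, at every node, |h(left) - h(right)| <= 1 (empty subtree has height -1).
Bottom-up per-node check:
  node 1: h_left=-1, h_right=-1, diff=0 [OK], height=0
  node 3: h_left=0, h_right=-1, diff=1 [OK], height=1
  node 14: h_left=-1, h_right=-1, diff=0 [OK], height=0
  node 6: h_left=1, h_right=0, diff=1 [OK], height=2
  node 26: h_left=-1, h_right=-1, diff=0 [OK], height=0
  node 47: h_left=-1, h_right=-1, diff=0 [OK], height=0
  node 31: h_left=0, h_right=0, diff=0 [OK], height=1
  node 23: h_left=2, h_right=1, diff=1 [OK], height=3
All nodes satisfy the balance condition.
Result: Balanced


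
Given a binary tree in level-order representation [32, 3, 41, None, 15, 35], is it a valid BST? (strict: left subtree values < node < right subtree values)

Level-order array: [32, 3, 41, None, 15, 35]
Validate using subtree bounds (lo, hi): at each node, require lo < value < hi,
then recurse left with hi=value and right with lo=value.
Preorder trace (stopping at first violation):
  at node 32 with bounds (-inf, +inf): OK
  at node 3 with bounds (-inf, 32): OK
  at node 15 with bounds (3, 32): OK
  at node 41 with bounds (32, +inf): OK
  at node 35 with bounds (32, 41): OK
No violation found at any node.
Result: Valid BST


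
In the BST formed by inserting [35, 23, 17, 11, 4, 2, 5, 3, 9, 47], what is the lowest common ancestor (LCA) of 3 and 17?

Tree insertion order: [35, 23, 17, 11, 4, 2, 5, 3, 9, 47]
Tree (level-order array): [35, 23, 47, 17, None, None, None, 11, None, 4, None, 2, 5, None, 3, None, 9]
In a BST, the LCA of p=3, q=17 is the first node v on the
root-to-leaf path with p <= v <= q (go left if both < v, right if both > v).
Walk from root:
  at 35: both 3 and 17 < 35, go left
  at 23: both 3 and 17 < 23, go left
  at 17: 3 <= 17 <= 17, this is the LCA
LCA = 17


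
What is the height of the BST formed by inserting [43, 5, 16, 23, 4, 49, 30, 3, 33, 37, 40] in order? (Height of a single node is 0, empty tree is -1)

Insertion order: [43, 5, 16, 23, 4, 49, 30, 3, 33, 37, 40]
Tree (level-order array): [43, 5, 49, 4, 16, None, None, 3, None, None, 23, None, None, None, 30, None, 33, None, 37, None, 40]
Compute height bottom-up (empty subtree = -1):
  height(3) = 1 + max(-1, -1) = 0
  height(4) = 1 + max(0, -1) = 1
  height(40) = 1 + max(-1, -1) = 0
  height(37) = 1 + max(-1, 0) = 1
  height(33) = 1 + max(-1, 1) = 2
  height(30) = 1 + max(-1, 2) = 3
  height(23) = 1 + max(-1, 3) = 4
  height(16) = 1 + max(-1, 4) = 5
  height(5) = 1 + max(1, 5) = 6
  height(49) = 1 + max(-1, -1) = 0
  height(43) = 1 + max(6, 0) = 7
Height = 7


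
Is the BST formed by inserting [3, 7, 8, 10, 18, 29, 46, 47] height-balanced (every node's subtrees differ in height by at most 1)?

Tree (level-order array): [3, None, 7, None, 8, None, 10, None, 18, None, 29, None, 46, None, 47]
Definition: a tree is height-balanced if, at every node, |h(left) - h(right)| <= 1 (empty subtree has height -1).
Bottom-up per-node check:
  node 47: h_left=-1, h_right=-1, diff=0 [OK], height=0
  node 46: h_left=-1, h_right=0, diff=1 [OK], height=1
  node 29: h_left=-1, h_right=1, diff=2 [FAIL (|-1-1|=2 > 1)], height=2
  node 18: h_left=-1, h_right=2, diff=3 [FAIL (|-1-2|=3 > 1)], height=3
  node 10: h_left=-1, h_right=3, diff=4 [FAIL (|-1-3|=4 > 1)], height=4
  node 8: h_left=-1, h_right=4, diff=5 [FAIL (|-1-4|=5 > 1)], height=5
  node 7: h_left=-1, h_right=5, diff=6 [FAIL (|-1-5|=6 > 1)], height=6
  node 3: h_left=-1, h_right=6, diff=7 [FAIL (|-1-6|=7 > 1)], height=7
Node 29 violates the condition: |-1 - 1| = 2 > 1.
Result: Not balanced


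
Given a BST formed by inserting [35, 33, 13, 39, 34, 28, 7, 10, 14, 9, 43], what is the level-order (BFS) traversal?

Tree insertion order: [35, 33, 13, 39, 34, 28, 7, 10, 14, 9, 43]
Tree (level-order array): [35, 33, 39, 13, 34, None, 43, 7, 28, None, None, None, None, None, 10, 14, None, 9]
BFS from the root, enqueuing left then right child of each popped node:
  queue [35] -> pop 35, enqueue [33, 39], visited so far: [35]
  queue [33, 39] -> pop 33, enqueue [13, 34], visited so far: [35, 33]
  queue [39, 13, 34] -> pop 39, enqueue [43], visited so far: [35, 33, 39]
  queue [13, 34, 43] -> pop 13, enqueue [7, 28], visited so far: [35, 33, 39, 13]
  queue [34, 43, 7, 28] -> pop 34, enqueue [none], visited so far: [35, 33, 39, 13, 34]
  queue [43, 7, 28] -> pop 43, enqueue [none], visited so far: [35, 33, 39, 13, 34, 43]
  queue [7, 28] -> pop 7, enqueue [10], visited so far: [35, 33, 39, 13, 34, 43, 7]
  queue [28, 10] -> pop 28, enqueue [14], visited so far: [35, 33, 39, 13, 34, 43, 7, 28]
  queue [10, 14] -> pop 10, enqueue [9], visited so far: [35, 33, 39, 13, 34, 43, 7, 28, 10]
  queue [14, 9] -> pop 14, enqueue [none], visited so far: [35, 33, 39, 13, 34, 43, 7, 28, 10, 14]
  queue [9] -> pop 9, enqueue [none], visited so far: [35, 33, 39, 13, 34, 43, 7, 28, 10, 14, 9]
Result: [35, 33, 39, 13, 34, 43, 7, 28, 10, 14, 9]


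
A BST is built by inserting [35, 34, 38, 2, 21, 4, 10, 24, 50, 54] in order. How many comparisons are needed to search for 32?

Search path for 32: 35 -> 34 -> 2 -> 21 -> 24
Found: False
Comparisons: 5


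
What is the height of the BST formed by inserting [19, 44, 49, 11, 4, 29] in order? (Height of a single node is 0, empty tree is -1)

Insertion order: [19, 44, 49, 11, 4, 29]
Tree (level-order array): [19, 11, 44, 4, None, 29, 49]
Compute height bottom-up (empty subtree = -1):
  height(4) = 1 + max(-1, -1) = 0
  height(11) = 1 + max(0, -1) = 1
  height(29) = 1 + max(-1, -1) = 0
  height(49) = 1 + max(-1, -1) = 0
  height(44) = 1 + max(0, 0) = 1
  height(19) = 1 + max(1, 1) = 2
Height = 2


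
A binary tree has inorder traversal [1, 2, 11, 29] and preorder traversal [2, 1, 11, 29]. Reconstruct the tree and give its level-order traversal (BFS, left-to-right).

Inorder:  [1, 2, 11, 29]
Preorder: [2, 1, 11, 29]
Algorithm: preorder visits root first, so consume preorder in order;
for each root, split the current inorder slice at that value into
left-subtree inorder and right-subtree inorder, then recurse.
Recursive splits:
  root=2; inorder splits into left=[1], right=[11, 29]
  root=1; inorder splits into left=[], right=[]
  root=11; inorder splits into left=[], right=[29]
  root=29; inorder splits into left=[], right=[]
Reconstructed level-order: [2, 1, 11, 29]


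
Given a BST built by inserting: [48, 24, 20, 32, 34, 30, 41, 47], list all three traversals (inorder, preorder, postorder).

Tree insertion order: [48, 24, 20, 32, 34, 30, 41, 47]
Tree (level-order array): [48, 24, None, 20, 32, None, None, 30, 34, None, None, None, 41, None, 47]
Inorder (L, root, R): [20, 24, 30, 32, 34, 41, 47, 48]
Preorder (root, L, R): [48, 24, 20, 32, 30, 34, 41, 47]
Postorder (L, R, root): [20, 30, 47, 41, 34, 32, 24, 48]


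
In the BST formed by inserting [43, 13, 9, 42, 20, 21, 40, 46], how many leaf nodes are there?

Tree built from: [43, 13, 9, 42, 20, 21, 40, 46]
Tree (level-order array): [43, 13, 46, 9, 42, None, None, None, None, 20, None, None, 21, None, 40]
Rule: A leaf has 0 children.
Per-node child counts:
  node 43: 2 child(ren)
  node 13: 2 child(ren)
  node 9: 0 child(ren)
  node 42: 1 child(ren)
  node 20: 1 child(ren)
  node 21: 1 child(ren)
  node 40: 0 child(ren)
  node 46: 0 child(ren)
Matching nodes: [9, 40, 46]
Count of leaf nodes: 3


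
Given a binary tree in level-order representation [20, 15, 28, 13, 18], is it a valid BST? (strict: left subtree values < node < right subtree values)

Level-order array: [20, 15, 28, 13, 18]
Validate using subtree bounds (lo, hi): at each node, require lo < value < hi,
then recurse left with hi=value and right with lo=value.
Preorder trace (stopping at first violation):
  at node 20 with bounds (-inf, +inf): OK
  at node 15 with bounds (-inf, 20): OK
  at node 13 with bounds (-inf, 15): OK
  at node 18 with bounds (15, 20): OK
  at node 28 with bounds (20, +inf): OK
No violation found at any node.
Result: Valid BST


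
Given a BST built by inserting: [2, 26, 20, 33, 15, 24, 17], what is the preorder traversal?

Tree insertion order: [2, 26, 20, 33, 15, 24, 17]
Tree (level-order array): [2, None, 26, 20, 33, 15, 24, None, None, None, 17]
Preorder traversal: [2, 26, 20, 15, 17, 24, 33]


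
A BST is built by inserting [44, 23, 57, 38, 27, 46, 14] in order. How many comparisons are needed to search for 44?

Search path for 44: 44
Found: True
Comparisons: 1


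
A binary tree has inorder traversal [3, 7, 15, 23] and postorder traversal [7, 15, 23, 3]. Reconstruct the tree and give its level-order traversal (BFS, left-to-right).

Inorder:   [3, 7, 15, 23]
Postorder: [7, 15, 23, 3]
Algorithm: postorder visits root last, so walk postorder right-to-left;
each value is the root of the current inorder slice — split it at that
value, recurse on the right subtree first, then the left.
Recursive splits:
  root=3; inorder splits into left=[], right=[7, 15, 23]
  root=23; inorder splits into left=[7, 15], right=[]
  root=15; inorder splits into left=[7], right=[]
  root=7; inorder splits into left=[], right=[]
Reconstructed level-order: [3, 23, 15, 7]


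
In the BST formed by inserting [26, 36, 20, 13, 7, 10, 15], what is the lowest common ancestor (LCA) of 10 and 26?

Tree insertion order: [26, 36, 20, 13, 7, 10, 15]
Tree (level-order array): [26, 20, 36, 13, None, None, None, 7, 15, None, 10]
In a BST, the LCA of p=10, q=26 is the first node v on the
root-to-leaf path with p <= v <= q (go left if both < v, right if both > v).
Walk from root:
  at 26: 10 <= 26 <= 26, this is the LCA
LCA = 26


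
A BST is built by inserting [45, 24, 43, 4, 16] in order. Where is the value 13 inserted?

Starting tree (level order): [45, 24, None, 4, 43, None, 16]
Insertion path: 45 -> 24 -> 4 -> 16
Result: insert 13 as left child of 16
Final tree (level order): [45, 24, None, 4, 43, None, 16, None, None, 13]


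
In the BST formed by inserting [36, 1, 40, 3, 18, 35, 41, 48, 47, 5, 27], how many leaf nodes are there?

Tree built from: [36, 1, 40, 3, 18, 35, 41, 48, 47, 5, 27]
Tree (level-order array): [36, 1, 40, None, 3, None, 41, None, 18, None, 48, 5, 35, 47, None, None, None, 27]
Rule: A leaf has 0 children.
Per-node child counts:
  node 36: 2 child(ren)
  node 1: 1 child(ren)
  node 3: 1 child(ren)
  node 18: 2 child(ren)
  node 5: 0 child(ren)
  node 35: 1 child(ren)
  node 27: 0 child(ren)
  node 40: 1 child(ren)
  node 41: 1 child(ren)
  node 48: 1 child(ren)
  node 47: 0 child(ren)
Matching nodes: [5, 27, 47]
Count of leaf nodes: 3


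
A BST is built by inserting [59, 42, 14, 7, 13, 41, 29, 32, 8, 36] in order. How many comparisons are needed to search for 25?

Search path for 25: 59 -> 42 -> 14 -> 41 -> 29
Found: False
Comparisons: 5


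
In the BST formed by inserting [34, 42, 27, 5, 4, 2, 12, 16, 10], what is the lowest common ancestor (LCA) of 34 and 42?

Tree insertion order: [34, 42, 27, 5, 4, 2, 12, 16, 10]
Tree (level-order array): [34, 27, 42, 5, None, None, None, 4, 12, 2, None, 10, 16]
In a BST, the LCA of p=34, q=42 is the first node v on the
root-to-leaf path with p <= v <= q (go left if both < v, right if both > v).
Walk from root:
  at 34: 34 <= 34 <= 42, this is the LCA
LCA = 34


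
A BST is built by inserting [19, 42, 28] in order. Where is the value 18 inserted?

Starting tree (level order): [19, None, 42, 28]
Insertion path: 19
Result: insert 18 as left child of 19
Final tree (level order): [19, 18, 42, None, None, 28]


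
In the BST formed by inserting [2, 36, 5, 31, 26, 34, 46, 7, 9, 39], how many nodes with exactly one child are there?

Tree built from: [2, 36, 5, 31, 26, 34, 46, 7, 9, 39]
Tree (level-order array): [2, None, 36, 5, 46, None, 31, 39, None, 26, 34, None, None, 7, None, None, None, None, 9]
Rule: These are nodes with exactly 1 non-null child.
Per-node child counts:
  node 2: 1 child(ren)
  node 36: 2 child(ren)
  node 5: 1 child(ren)
  node 31: 2 child(ren)
  node 26: 1 child(ren)
  node 7: 1 child(ren)
  node 9: 0 child(ren)
  node 34: 0 child(ren)
  node 46: 1 child(ren)
  node 39: 0 child(ren)
Matching nodes: [2, 5, 26, 7, 46]
Count of nodes with exactly one child: 5


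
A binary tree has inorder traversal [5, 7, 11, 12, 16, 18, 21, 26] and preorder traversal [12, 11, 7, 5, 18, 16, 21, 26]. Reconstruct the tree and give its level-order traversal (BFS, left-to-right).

Inorder:  [5, 7, 11, 12, 16, 18, 21, 26]
Preorder: [12, 11, 7, 5, 18, 16, 21, 26]
Algorithm: preorder visits root first, so consume preorder in order;
for each root, split the current inorder slice at that value into
left-subtree inorder and right-subtree inorder, then recurse.
Recursive splits:
  root=12; inorder splits into left=[5, 7, 11], right=[16, 18, 21, 26]
  root=11; inorder splits into left=[5, 7], right=[]
  root=7; inorder splits into left=[5], right=[]
  root=5; inorder splits into left=[], right=[]
  root=18; inorder splits into left=[16], right=[21, 26]
  root=16; inorder splits into left=[], right=[]
  root=21; inorder splits into left=[], right=[26]
  root=26; inorder splits into left=[], right=[]
Reconstructed level-order: [12, 11, 18, 7, 16, 21, 5, 26]


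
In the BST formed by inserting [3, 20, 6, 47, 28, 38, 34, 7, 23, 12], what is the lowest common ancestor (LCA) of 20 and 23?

Tree insertion order: [3, 20, 6, 47, 28, 38, 34, 7, 23, 12]
Tree (level-order array): [3, None, 20, 6, 47, None, 7, 28, None, None, 12, 23, 38, None, None, None, None, 34]
In a BST, the LCA of p=20, q=23 is the first node v on the
root-to-leaf path with p <= v <= q (go left if both < v, right if both > v).
Walk from root:
  at 3: both 20 and 23 > 3, go right
  at 20: 20 <= 20 <= 23, this is the LCA
LCA = 20


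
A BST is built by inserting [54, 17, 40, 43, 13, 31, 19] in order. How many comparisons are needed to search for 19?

Search path for 19: 54 -> 17 -> 40 -> 31 -> 19
Found: True
Comparisons: 5


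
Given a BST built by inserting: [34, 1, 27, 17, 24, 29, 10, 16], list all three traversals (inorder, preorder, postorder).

Tree insertion order: [34, 1, 27, 17, 24, 29, 10, 16]
Tree (level-order array): [34, 1, None, None, 27, 17, 29, 10, 24, None, None, None, 16]
Inorder (L, root, R): [1, 10, 16, 17, 24, 27, 29, 34]
Preorder (root, L, R): [34, 1, 27, 17, 10, 16, 24, 29]
Postorder (L, R, root): [16, 10, 24, 17, 29, 27, 1, 34]


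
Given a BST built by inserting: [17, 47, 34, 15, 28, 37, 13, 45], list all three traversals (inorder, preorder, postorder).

Tree insertion order: [17, 47, 34, 15, 28, 37, 13, 45]
Tree (level-order array): [17, 15, 47, 13, None, 34, None, None, None, 28, 37, None, None, None, 45]
Inorder (L, root, R): [13, 15, 17, 28, 34, 37, 45, 47]
Preorder (root, L, R): [17, 15, 13, 47, 34, 28, 37, 45]
Postorder (L, R, root): [13, 15, 28, 45, 37, 34, 47, 17]


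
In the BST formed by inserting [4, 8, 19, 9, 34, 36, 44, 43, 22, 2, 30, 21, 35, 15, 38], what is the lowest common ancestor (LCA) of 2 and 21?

Tree insertion order: [4, 8, 19, 9, 34, 36, 44, 43, 22, 2, 30, 21, 35, 15, 38]
Tree (level-order array): [4, 2, 8, None, None, None, 19, 9, 34, None, 15, 22, 36, None, None, 21, 30, 35, 44, None, None, None, None, None, None, 43, None, 38]
In a BST, the LCA of p=2, q=21 is the first node v on the
root-to-leaf path with p <= v <= q (go left if both < v, right if both > v).
Walk from root:
  at 4: 2 <= 4 <= 21, this is the LCA
LCA = 4


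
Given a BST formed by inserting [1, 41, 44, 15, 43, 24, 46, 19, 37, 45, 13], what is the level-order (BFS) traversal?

Tree insertion order: [1, 41, 44, 15, 43, 24, 46, 19, 37, 45, 13]
Tree (level-order array): [1, None, 41, 15, 44, 13, 24, 43, 46, None, None, 19, 37, None, None, 45]
BFS from the root, enqueuing left then right child of each popped node:
  queue [1] -> pop 1, enqueue [41], visited so far: [1]
  queue [41] -> pop 41, enqueue [15, 44], visited so far: [1, 41]
  queue [15, 44] -> pop 15, enqueue [13, 24], visited so far: [1, 41, 15]
  queue [44, 13, 24] -> pop 44, enqueue [43, 46], visited so far: [1, 41, 15, 44]
  queue [13, 24, 43, 46] -> pop 13, enqueue [none], visited so far: [1, 41, 15, 44, 13]
  queue [24, 43, 46] -> pop 24, enqueue [19, 37], visited so far: [1, 41, 15, 44, 13, 24]
  queue [43, 46, 19, 37] -> pop 43, enqueue [none], visited so far: [1, 41, 15, 44, 13, 24, 43]
  queue [46, 19, 37] -> pop 46, enqueue [45], visited so far: [1, 41, 15, 44, 13, 24, 43, 46]
  queue [19, 37, 45] -> pop 19, enqueue [none], visited so far: [1, 41, 15, 44, 13, 24, 43, 46, 19]
  queue [37, 45] -> pop 37, enqueue [none], visited so far: [1, 41, 15, 44, 13, 24, 43, 46, 19, 37]
  queue [45] -> pop 45, enqueue [none], visited so far: [1, 41, 15, 44, 13, 24, 43, 46, 19, 37, 45]
Result: [1, 41, 15, 44, 13, 24, 43, 46, 19, 37, 45]


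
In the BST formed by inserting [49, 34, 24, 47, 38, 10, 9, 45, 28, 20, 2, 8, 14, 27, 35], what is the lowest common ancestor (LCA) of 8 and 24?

Tree insertion order: [49, 34, 24, 47, 38, 10, 9, 45, 28, 20, 2, 8, 14, 27, 35]
Tree (level-order array): [49, 34, None, 24, 47, 10, 28, 38, None, 9, 20, 27, None, 35, 45, 2, None, 14, None, None, None, None, None, None, None, None, 8]
In a BST, the LCA of p=8, q=24 is the first node v on the
root-to-leaf path with p <= v <= q (go left if both < v, right if both > v).
Walk from root:
  at 49: both 8 and 24 < 49, go left
  at 34: both 8 and 24 < 34, go left
  at 24: 8 <= 24 <= 24, this is the LCA
LCA = 24


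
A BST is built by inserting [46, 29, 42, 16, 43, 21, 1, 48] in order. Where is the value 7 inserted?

Starting tree (level order): [46, 29, 48, 16, 42, None, None, 1, 21, None, 43]
Insertion path: 46 -> 29 -> 16 -> 1
Result: insert 7 as right child of 1
Final tree (level order): [46, 29, 48, 16, 42, None, None, 1, 21, None, 43, None, 7]


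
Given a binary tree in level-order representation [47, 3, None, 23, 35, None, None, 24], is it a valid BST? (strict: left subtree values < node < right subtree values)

Level-order array: [47, 3, None, 23, 35, None, None, 24]
Validate using subtree bounds (lo, hi): at each node, require lo < value < hi,
then recurse left with hi=value and right with lo=value.
Preorder trace (stopping at first violation):
  at node 47 with bounds (-inf, +inf): OK
  at node 3 with bounds (-inf, 47): OK
  at node 23 with bounds (-inf, 3): VIOLATION
Node 23 violates its bound: not (-inf < 23 < 3).
Result: Not a valid BST


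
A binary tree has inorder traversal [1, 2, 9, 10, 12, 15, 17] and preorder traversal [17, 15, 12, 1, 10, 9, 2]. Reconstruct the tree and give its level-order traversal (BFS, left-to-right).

Inorder:  [1, 2, 9, 10, 12, 15, 17]
Preorder: [17, 15, 12, 1, 10, 9, 2]
Algorithm: preorder visits root first, so consume preorder in order;
for each root, split the current inorder slice at that value into
left-subtree inorder and right-subtree inorder, then recurse.
Recursive splits:
  root=17; inorder splits into left=[1, 2, 9, 10, 12, 15], right=[]
  root=15; inorder splits into left=[1, 2, 9, 10, 12], right=[]
  root=12; inorder splits into left=[1, 2, 9, 10], right=[]
  root=1; inorder splits into left=[], right=[2, 9, 10]
  root=10; inorder splits into left=[2, 9], right=[]
  root=9; inorder splits into left=[2], right=[]
  root=2; inorder splits into left=[], right=[]
Reconstructed level-order: [17, 15, 12, 1, 10, 9, 2]


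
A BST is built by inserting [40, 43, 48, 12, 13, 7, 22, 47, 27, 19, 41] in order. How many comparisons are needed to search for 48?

Search path for 48: 40 -> 43 -> 48
Found: True
Comparisons: 3


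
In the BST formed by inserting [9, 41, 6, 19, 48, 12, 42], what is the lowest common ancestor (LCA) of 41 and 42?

Tree insertion order: [9, 41, 6, 19, 48, 12, 42]
Tree (level-order array): [9, 6, 41, None, None, 19, 48, 12, None, 42]
In a BST, the LCA of p=41, q=42 is the first node v on the
root-to-leaf path with p <= v <= q (go left if both < v, right if both > v).
Walk from root:
  at 9: both 41 and 42 > 9, go right
  at 41: 41 <= 41 <= 42, this is the LCA
LCA = 41


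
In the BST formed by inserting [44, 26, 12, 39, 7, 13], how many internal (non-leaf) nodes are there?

Tree built from: [44, 26, 12, 39, 7, 13]
Tree (level-order array): [44, 26, None, 12, 39, 7, 13]
Rule: An internal node has at least one child.
Per-node child counts:
  node 44: 1 child(ren)
  node 26: 2 child(ren)
  node 12: 2 child(ren)
  node 7: 0 child(ren)
  node 13: 0 child(ren)
  node 39: 0 child(ren)
Matching nodes: [44, 26, 12]
Count of internal (non-leaf) nodes: 3


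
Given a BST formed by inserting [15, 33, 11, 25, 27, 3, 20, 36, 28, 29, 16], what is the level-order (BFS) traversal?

Tree insertion order: [15, 33, 11, 25, 27, 3, 20, 36, 28, 29, 16]
Tree (level-order array): [15, 11, 33, 3, None, 25, 36, None, None, 20, 27, None, None, 16, None, None, 28, None, None, None, 29]
BFS from the root, enqueuing left then right child of each popped node:
  queue [15] -> pop 15, enqueue [11, 33], visited so far: [15]
  queue [11, 33] -> pop 11, enqueue [3], visited so far: [15, 11]
  queue [33, 3] -> pop 33, enqueue [25, 36], visited so far: [15, 11, 33]
  queue [3, 25, 36] -> pop 3, enqueue [none], visited so far: [15, 11, 33, 3]
  queue [25, 36] -> pop 25, enqueue [20, 27], visited so far: [15, 11, 33, 3, 25]
  queue [36, 20, 27] -> pop 36, enqueue [none], visited so far: [15, 11, 33, 3, 25, 36]
  queue [20, 27] -> pop 20, enqueue [16], visited so far: [15, 11, 33, 3, 25, 36, 20]
  queue [27, 16] -> pop 27, enqueue [28], visited so far: [15, 11, 33, 3, 25, 36, 20, 27]
  queue [16, 28] -> pop 16, enqueue [none], visited so far: [15, 11, 33, 3, 25, 36, 20, 27, 16]
  queue [28] -> pop 28, enqueue [29], visited so far: [15, 11, 33, 3, 25, 36, 20, 27, 16, 28]
  queue [29] -> pop 29, enqueue [none], visited so far: [15, 11, 33, 3, 25, 36, 20, 27, 16, 28, 29]
Result: [15, 11, 33, 3, 25, 36, 20, 27, 16, 28, 29]


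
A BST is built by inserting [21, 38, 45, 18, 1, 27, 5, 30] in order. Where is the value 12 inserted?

Starting tree (level order): [21, 18, 38, 1, None, 27, 45, None, 5, None, 30]
Insertion path: 21 -> 18 -> 1 -> 5
Result: insert 12 as right child of 5
Final tree (level order): [21, 18, 38, 1, None, 27, 45, None, 5, None, 30, None, None, None, 12]


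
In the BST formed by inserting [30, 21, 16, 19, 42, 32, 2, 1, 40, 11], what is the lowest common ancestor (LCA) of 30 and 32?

Tree insertion order: [30, 21, 16, 19, 42, 32, 2, 1, 40, 11]
Tree (level-order array): [30, 21, 42, 16, None, 32, None, 2, 19, None, 40, 1, 11]
In a BST, the LCA of p=30, q=32 is the first node v on the
root-to-leaf path with p <= v <= q (go left if both < v, right if both > v).
Walk from root:
  at 30: 30 <= 30 <= 32, this is the LCA
LCA = 30


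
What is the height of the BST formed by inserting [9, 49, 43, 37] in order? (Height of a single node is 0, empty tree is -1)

Insertion order: [9, 49, 43, 37]
Tree (level-order array): [9, None, 49, 43, None, 37]
Compute height bottom-up (empty subtree = -1):
  height(37) = 1 + max(-1, -1) = 0
  height(43) = 1 + max(0, -1) = 1
  height(49) = 1 + max(1, -1) = 2
  height(9) = 1 + max(-1, 2) = 3
Height = 3


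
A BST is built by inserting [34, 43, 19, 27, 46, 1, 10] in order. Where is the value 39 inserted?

Starting tree (level order): [34, 19, 43, 1, 27, None, 46, None, 10]
Insertion path: 34 -> 43
Result: insert 39 as left child of 43
Final tree (level order): [34, 19, 43, 1, 27, 39, 46, None, 10]


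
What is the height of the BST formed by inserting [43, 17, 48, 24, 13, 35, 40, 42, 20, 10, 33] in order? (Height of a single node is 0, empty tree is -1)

Insertion order: [43, 17, 48, 24, 13, 35, 40, 42, 20, 10, 33]
Tree (level-order array): [43, 17, 48, 13, 24, None, None, 10, None, 20, 35, None, None, None, None, 33, 40, None, None, None, 42]
Compute height bottom-up (empty subtree = -1):
  height(10) = 1 + max(-1, -1) = 0
  height(13) = 1 + max(0, -1) = 1
  height(20) = 1 + max(-1, -1) = 0
  height(33) = 1 + max(-1, -1) = 0
  height(42) = 1 + max(-1, -1) = 0
  height(40) = 1 + max(-1, 0) = 1
  height(35) = 1 + max(0, 1) = 2
  height(24) = 1 + max(0, 2) = 3
  height(17) = 1 + max(1, 3) = 4
  height(48) = 1 + max(-1, -1) = 0
  height(43) = 1 + max(4, 0) = 5
Height = 5


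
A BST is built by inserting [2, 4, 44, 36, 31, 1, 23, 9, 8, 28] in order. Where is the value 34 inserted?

Starting tree (level order): [2, 1, 4, None, None, None, 44, 36, None, 31, None, 23, None, 9, 28, 8]
Insertion path: 2 -> 4 -> 44 -> 36 -> 31
Result: insert 34 as right child of 31
Final tree (level order): [2, 1, 4, None, None, None, 44, 36, None, 31, None, 23, 34, 9, 28, None, None, 8]


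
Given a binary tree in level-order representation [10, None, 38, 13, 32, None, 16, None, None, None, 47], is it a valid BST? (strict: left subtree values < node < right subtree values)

Level-order array: [10, None, 38, 13, 32, None, 16, None, None, None, 47]
Validate using subtree bounds (lo, hi): at each node, require lo < value < hi,
then recurse left with hi=value and right with lo=value.
Preorder trace (stopping at first violation):
  at node 10 with bounds (-inf, +inf): OK
  at node 38 with bounds (10, +inf): OK
  at node 13 with bounds (10, 38): OK
  at node 16 with bounds (13, 38): OK
  at node 47 with bounds (16, 38): VIOLATION
Node 47 violates its bound: not (16 < 47 < 38).
Result: Not a valid BST


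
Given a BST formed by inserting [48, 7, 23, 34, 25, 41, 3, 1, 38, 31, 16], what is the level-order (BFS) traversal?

Tree insertion order: [48, 7, 23, 34, 25, 41, 3, 1, 38, 31, 16]
Tree (level-order array): [48, 7, None, 3, 23, 1, None, 16, 34, None, None, None, None, 25, 41, None, 31, 38]
BFS from the root, enqueuing left then right child of each popped node:
  queue [48] -> pop 48, enqueue [7], visited so far: [48]
  queue [7] -> pop 7, enqueue [3, 23], visited so far: [48, 7]
  queue [3, 23] -> pop 3, enqueue [1], visited so far: [48, 7, 3]
  queue [23, 1] -> pop 23, enqueue [16, 34], visited so far: [48, 7, 3, 23]
  queue [1, 16, 34] -> pop 1, enqueue [none], visited so far: [48, 7, 3, 23, 1]
  queue [16, 34] -> pop 16, enqueue [none], visited so far: [48, 7, 3, 23, 1, 16]
  queue [34] -> pop 34, enqueue [25, 41], visited so far: [48, 7, 3, 23, 1, 16, 34]
  queue [25, 41] -> pop 25, enqueue [31], visited so far: [48, 7, 3, 23, 1, 16, 34, 25]
  queue [41, 31] -> pop 41, enqueue [38], visited so far: [48, 7, 3, 23, 1, 16, 34, 25, 41]
  queue [31, 38] -> pop 31, enqueue [none], visited so far: [48, 7, 3, 23, 1, 16, 34, 25, 41, 31]
  queue [38] -> pop 38, enqueue [none], visited so far: [48, 7, 3, 23, 1, 16, 34, 25, 41, 31, 38]
Result: [48, 7, 3, 23, 1, 16, 34, 25, 41, 31, 38]


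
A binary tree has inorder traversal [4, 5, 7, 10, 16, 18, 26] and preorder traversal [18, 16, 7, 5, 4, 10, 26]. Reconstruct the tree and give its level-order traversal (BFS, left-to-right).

Inorder:  [4, 5, 7, 10, 16, 18, 26]
Preorder: [18, 16, 7, 5, 4, 10, 26]
Algorithm: preorder visits root first, so consume preorder in order;
for each root, split the current inorder slice at that value into
left-subtree inorder and right-subtree inorder, then recurse.
Recursive splits:
  root=18; inorder splits into left=[4, 5, 7, 10, 16], right=[26]
  root=16; inorder splits into left=[4, 5, 7, 10], right=[]
  root=7; inorder splits into left=[4, 5], right=[10]
  root=5; inorder splits into left=[4], right=[]
  root=4; inorder splits into left=[], right=[]
  root=10; inorder splits into left=[], right=[]
  root=26; inorder splits into left=[], right=[]
Reconstructed level-order: [18, 16, 26, 7, 5, 10, 4]


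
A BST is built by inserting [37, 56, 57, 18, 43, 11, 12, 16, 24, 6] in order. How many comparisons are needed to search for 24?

Search path for 24: 37 -> 18 -> 24
Found: True
Comparisons: 3


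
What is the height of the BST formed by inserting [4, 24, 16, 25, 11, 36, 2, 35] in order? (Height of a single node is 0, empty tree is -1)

Insertion order: [4, 24, 16, 25, 11, 36, 2, 35]
Tree (level-order array): [4, 2, 24, None, None, 16, 25, 11, None, None, 36, None, None, 35]
Compute height bottom-up (empty subtree = -1):
  height(2) = 1 + max(-1, -1) = 0
  height(11) = 1 + max(-1, -1) = 0
  height(16) = 1 + max(0, -1) = 1
  height(35) = 1 + max(-1, -1) = 0
  height(36) = 1 + max(0, -1) = 1
  height(25) = 1 + max(-1, 1) = 2
  height(24) = 1 + max(1, 2) = 3
  height(4) = 1 + max(0, 3) = 4
Height = 4


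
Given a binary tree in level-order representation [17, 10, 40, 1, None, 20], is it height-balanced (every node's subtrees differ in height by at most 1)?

Tree (level-order array): [17, 10, 40, 1, None, 20]
Definition: a tree is height-balanced if, at every node, |h(left) - h(right)| <= 1 (empty subtree has height -1).
Bottom-up per-node check:
  node 1: h_left=-1, h_right=-1, diff=0 [OK], height=0
  node 10: h_left=0, h_right=-1, diff=1 [OK], height=1
  node 20: h_left=-1, h_right=-1, diff=0 [OK], height=0
  node 40: h_left=0, h_right=-1, diff=1 [OK], height=1
  node 17: h_left=1, h_right=1, diff=0 [OK], height=2
All nodes satisfy the balance condition.
Result: Balanced


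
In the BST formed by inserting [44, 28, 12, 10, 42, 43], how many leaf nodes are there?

Tree built from: [44, 28, 12, 10, 42, 43]
Tree (level-order array): [44, 28, None, 12, 42, 10, None, None, 43]
Rule: A leaf has 0 children.
Per-node child counts:
  node 44: 1 child(ren)
  node 28: 2 child(ren)
  node 12: 1 child(ren)
  node 10: 0 child(ren)
  node 42: 1 child(ren)
  node 43: 0 child(ren)
Matching nodes: [10, 43]
Count of leaf nodes: 2


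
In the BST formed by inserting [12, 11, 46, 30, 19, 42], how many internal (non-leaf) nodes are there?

Tree built from: [12, 11, 46, 30, 19, 42]
Tree (level-order array): [12, 11, 46, None, None, 30, None, 19, 42]
Rule: An internal node has at least one child.
Per-node child counts:
  node 12: 2 child(ren)
  node 11: 0 child(ren)
  node 46: 1 child(ren)
  node 30: 2 child(ren)
  node 19: 0 child(ren)
  node 42: 0 child(ren)
Matching nodes: [12, 46, 30]
Count of internal (non-leaf) nodes: 3


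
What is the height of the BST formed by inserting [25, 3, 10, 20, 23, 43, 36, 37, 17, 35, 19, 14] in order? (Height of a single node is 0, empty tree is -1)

Insertion order: [25, 3, 10, 20, 23, 43, 36, 37, 17, 35, 19, 14]
Tree (level-order array): [25, 3, 43, None, 10, 36, None, None, 20, 35, 37, 17, 23, None, None, None, None, 14, 19]
Compute height bottom-up (empty subtree = -1):
  height(14) = 1 + max(-1, -1) = 0
  height(19) = 1 + max(-1, -1) = 0
  height(17) = 1 + max(0, 0) = 1
  height(23) = 1 + max(-1, -1) = 0
  height(20) = 1 + max(1, 0) = 2
  height(10) = 1 + max(-1, 2) = 3
  height(3) = 1 + max(-1, 3) = 4
  height(35) = 1 + max(-1, -1) = 0
  height(37) = 1 + max(-1, -1) = 0
  height(36) = 1 + max(0, 0) = 1
  height(43) = 1 + max(1, -1) = 2
  height(25) = 1 + max(4, 2) = 5
Height = 5


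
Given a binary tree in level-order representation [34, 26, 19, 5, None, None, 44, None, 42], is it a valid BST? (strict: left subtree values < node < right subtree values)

Level-order array: [34, 26, 19, 5, None, None, 44, None, 42]
Validate using subtree bounds (lo, hi): at each node, require lo < value < hi,
then recurse left with hi=value and right with lo=value.
Preorder trace (stopping at first violation):
  at node 34 with bounds (-inf, +inf): OK
  at node 26 with bounds (-inf, 34): OK
  at node 5 with bounds (-inf, 26): OK
  at node 42 with bounds (5, 26): VIOLATION
Node 42 violates its bound: not (5 < 42 < 26).
Result: Not a valid BST


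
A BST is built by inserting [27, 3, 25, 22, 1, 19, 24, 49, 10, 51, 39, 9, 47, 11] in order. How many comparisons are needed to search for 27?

Search path for 27: 27
Found: True
Comparisons: 1


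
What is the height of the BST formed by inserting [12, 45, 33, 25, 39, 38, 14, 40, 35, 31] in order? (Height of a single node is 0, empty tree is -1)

Insertion order: [12, 45, 33, 25, 39, 38, 14, 40, 35, 31]
Tree (level-order array): [12, None, 45, 33, None, 25, 39, 14, 31, 38, 40, None, None, None, None, 35]
Compute height bottom-up (empty subtree = -1):
  height(14) = 1 + max(-1, -1) = 0
  height(31) = 1 + max(-1, -1) = 0
  height(25) = 1 + max(0, 0) = 1
  height(35) = 1 + max(-1, -1) = 0
  height(38) = 1 + max(0, -1) = 1
  height(40) = 1 + max(-1, -1) = 0
  height(39) = 1 + max(1, 0) = 2
  height(33) = 1 + max(1, 2) = 3
  height(45) = 1 + max(3, -1) = 4
  height(12) = 1 + max(-1, 4) = 5
Height = 5


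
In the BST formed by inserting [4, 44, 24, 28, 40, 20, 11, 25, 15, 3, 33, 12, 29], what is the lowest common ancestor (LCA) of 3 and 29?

Tree insertion order: [4, 44, 24, 28, 40, 20, 11, 25, 15, 3, 33, 12, 29]
Tree (level-order array): [4, 3, 44, None, None, 24, None, 20, 28, 11, None, 25, 40, None, 15, None, None, 33, None, 12, None, 29]
In a BST, the LCA of p=3, q=29 is the first node v on the
root-to-leaf path with p <= v <= q (go left if both < v, right if both > v).
Walk from root:
  at 4: 3 <= 4 <= 29, this is the LCA
LCA = 4


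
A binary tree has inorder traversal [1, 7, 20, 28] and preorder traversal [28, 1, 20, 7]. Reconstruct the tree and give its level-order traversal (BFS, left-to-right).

Inorder:  [1, 7, 20, 28]
Preorder: [28, 1, 20, 7]
Algorithm: preorder visits root first, so consume preorder in order;
for each root, split the current inorder slice at that value into
left-subtree inorder and right-subtree inorder, then recurse.
Recursive splits:
  root=28; inorder splits into left=[1, 7, 20], right=[]
  root=1; inorder splits into left=[], right=[7, 20]
  root=20; inorder splits into left=[7], right=[]
  root=7; inorder splits into left=[], right=[]
Reconstructed level-order: [28, 1, 20, 7]


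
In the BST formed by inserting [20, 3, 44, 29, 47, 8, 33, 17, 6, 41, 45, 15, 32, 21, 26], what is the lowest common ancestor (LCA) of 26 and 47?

Tree insertion order: [20, 3, 44, 29, 47, 8, 33, 17, 6, 41, 45, 15, 32, 21, 26]
Tree (level-order array): [20, 3, 44, None, 8, 29, 47, 6, 17, 21, 33, 45, None, None, None, 15, None, None, 26, 32, 41]
In a BST, the LCA of p=26, q=47 is the first node v on the
root-to-leaf path with p <= v <= q (go left if both < v, right if both > v).
Walk from root:
  at 20: both 26 and 47 > 20, go right
  at 44: 26 <= 44 <= 47, this is the LCA
LCA = 44


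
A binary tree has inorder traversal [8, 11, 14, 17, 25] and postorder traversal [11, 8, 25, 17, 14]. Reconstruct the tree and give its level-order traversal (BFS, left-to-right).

Inorder:   [8, 11, 14, 17, 25]
Postorder: [11, 8, 25, 17, 14]
Algorithm: postorder visits root last, so walk postorder right-to-left;
each value is the root of the current inorder slice — split it at that
value, recurse on the right subtree first, then the left.
Recursive splits:
  root=14; inorder splits into left=[8, 11], right=[17, 25]
  root=17; inorder splits into left=[], right=[25]
  root=25; inorder splits into left=[], right=[]
  root=8; inorder splits into left=[], right=[11]
  root=11; inorder splits into left=[], right=[]
Reconstructed level-order: [14, 8, 17, 11, 25]


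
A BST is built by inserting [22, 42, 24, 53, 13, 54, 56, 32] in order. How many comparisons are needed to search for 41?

Search path for 41: 22 -> 42 -> 24 -> 32
Found: False
Comparisons: 4


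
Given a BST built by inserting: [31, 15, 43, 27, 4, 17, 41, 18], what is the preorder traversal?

Tree insertion order: [31, 15, 43, 27, 4, 17, 41, 18]
Tree (level-order array): [31, 15, 43, 4, 27, 41, None, None, None, 17, None, None, None, None, 18]
Preorder traversal: [31, 15, 4, 27, 17, 18, 43, 41]


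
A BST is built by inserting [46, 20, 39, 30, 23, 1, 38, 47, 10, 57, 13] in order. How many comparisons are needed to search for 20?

Search path for 20: 46 -> 20
Found: True
Comparisons: 2


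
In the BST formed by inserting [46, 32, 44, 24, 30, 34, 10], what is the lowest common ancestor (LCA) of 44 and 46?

Tree insertion order: [46, 32, 44, 24, 30, 34, 10]
Tree (level-order array): [46, 32, None, 24, 44, 10, 30, 34]
In a BST, the LCA of p=44, q=46 is the first node v on the
root-to-leaf path with p <= v <= q (go left if both < v, right if both > v).
Walk from root:
  at 46: 44 <= 46 <= 46, this is the LCA
LCA = 46


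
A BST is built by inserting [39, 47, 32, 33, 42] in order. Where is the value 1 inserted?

Starting tree (level order): [39, 32, 47, None, 33, 42]
Insertion path: 39 -> 32
Result: insert 1 as left child of 32
Final tree (level order): [39, 32, 47, 1, 33, 42]


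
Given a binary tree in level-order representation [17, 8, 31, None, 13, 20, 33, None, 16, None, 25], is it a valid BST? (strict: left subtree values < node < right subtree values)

Level-order array: [17, 8, 31, None, 13, 20, 33, None, 16, None, 25]
Validate using subtree bounds (lo, hi): at each node, require lo < value < hi,
then recurse left with hi=value and right with lo=value.
Preorder trace (stopping at first violation):
  at node 17 with bounds (-inf, +inf): OK
  at node 8 with bounds (-inf, 17): OK
  at node 13 with bounds (8, 17): OK
  at node 16 with bounds (13, 17): OK
  at node 31 with bounds (17, +inf): OK
  at node 20 with bounds (17, 31): OK
  at node 25 with bounds (20, 31): OK
  at node 33 with bounds (31, +inf): OK
No violation found at any node.
Result: Valid BST


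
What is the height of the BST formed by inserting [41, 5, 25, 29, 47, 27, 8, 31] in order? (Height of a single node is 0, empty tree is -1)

Insertion order: [41, 5, 25, 29, 47, 27, 8, 31]
Tree (level-order array): [41, 5, 47, None, 25, None, None, 8, 29, None, None, 27, 31]
Compute height bottom-up (empty subtree = -1):
  height(8) = 1 + max(-1, -1) = 0
  height(27) = 1 + max(-1, -1) = 0
  height(31) = 1 + max(-1, -1) = 0
  height(29) = 1 + max(0, 0) = 1
  height(25) = 1 + max(0, 1) = 2
  height(5) = 1 + max(-1, 2) = 3
  height(47) = 1 + max(-1, -1) = 0
  height(41) = 1 + max(3, 0) = 4
Height = 4


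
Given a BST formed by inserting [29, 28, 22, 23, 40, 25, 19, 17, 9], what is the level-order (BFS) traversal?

Tree insertion order: [29, 28, 22, 23, 40, 25, 19, 17, 9]
Tree (level-order array): [29, 28, 40, 22, None, None, None, 19, 23, 17, None, None, 25, 9]
BFS from the root, enqueuing left then right child of each popped node:
  queue [29] -> pop 29, enqueue [28, 40], visited so far: [29]
  queue [28, 40] -> pop 28, enqueue [22], visited so far: [29, 28]
  queue [40, 22] -> pop 40, enqueue [none], visited so far: [29, 28, 40]
  queue [22] -> pop 22, enqueue [19, 23], visited so far: [29, 28, 40, 22]
  queue [19, 23] -> pop 19, enqueue [17], visited so far: [29, 28, 40, 22, 19]
  queue [23, 17] -> pop 23, enqueue [25], visited so far: [29, 28, 40, 22, 19, 23]
  queue [17, 25] -> pop 17, enqueue [9], visited so far: [29, 28, 40, 22, 19, 23, 17]
  queue [25, 9] -> pop 25, enqueue [none], visited so far: [29, 28, 40, 22, 19, 23, 17, 25]
  queue [9] -> pop 9, enqueue [none], visited so far: [29, 28, 40, 22, 19, 23, 17, 25, 9]
Result: [29, 28, 40, 22, 19, 23, 17, 25, 9]


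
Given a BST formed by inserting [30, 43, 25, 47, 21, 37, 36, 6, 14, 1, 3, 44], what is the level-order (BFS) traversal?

Tree insertion order: [30, 43, 25, 47, 21, 37, 36, 6, 14, 1, 3, 44]
Tree (level-order array): [30, 25, 43, 21, None, 37, 47, 6, None, 36, None, 44, None, 1, 14, None, None, None, None, None, 3]
BFS from the root, enqueuing left then right child of each popped node:
  queue [30] -> pop 30, enqueue [25, 43], visited so far: [30]
  queue [25, 43] -> pop 25, enqueue [21], visited so far: [30, 25]
  queue [43, 21] -> pop 43, enqueue [37, 47], visited so far: [30, 25, 43]
  queue [21, 37, 47] -> pop 21, enqueue [6], visited so far: [30, 25, 43, 21]
  queue [37, 47, 6] -> pop 37, enqueue [36], visited so far: [30, 25, 43, 21, 37]
  queue [47, 6, 36] -> pop 47, enqueue [44], visited so far: [30, 25, 43, 21, 37, 47]
  queue [6, 36, 44] -> pop 6, enqueue [1, 14], visited so far: [30, 25, 43, 21, 37, 47, 6]
  queue [36, 44, 1, 14] -> pop 36, enqueue [none], visited so far: [30, 25, 43, 21, 37, 47, 6, 36]
  queue [44, 1, 14] -> pop 44, enqueue [none], visited so far: [30, 25, 43, 21, 37, 47, 6, 36, 44]
  queue [1, 14] -> pop 1, enqueue [3], visited so far: [30, 25, 43, 21, 37, 47, 6, 36, 44, 1]
  queue [14, 3] -> pop 14, enqueue [none], visited so far: [30, 25, 43, 21, 37, 47, 6, 36, 44, 1, 14]
  queue [3] -> pop 3, enqueue [none], visited so far: [30, 25, 43, 21, 37, 47, 6, 36, 44, 1, 14, 3]
Result: [30, 25, 43, 21, 37, 47, 6, 36, 44, 1, 14, 3]
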